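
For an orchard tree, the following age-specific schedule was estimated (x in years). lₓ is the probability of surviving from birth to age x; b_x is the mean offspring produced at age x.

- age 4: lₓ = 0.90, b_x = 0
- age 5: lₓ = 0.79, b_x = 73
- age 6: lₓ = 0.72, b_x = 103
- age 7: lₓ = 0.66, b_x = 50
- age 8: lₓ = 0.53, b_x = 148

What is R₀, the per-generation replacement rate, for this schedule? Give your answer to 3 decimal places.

243.270

R₀ = Σ lₓ b_x:
  age 4: 0.90 × 0 = 0.0000
  age 5: 0.79 × 73 = 57.6700
  age 6: 0.72 × 103 = 74.1600
  age 7: 0.66 × 50 = 33.0000
  age 8: 0.53 × 148 = 78.4400
R₀ = 0.0000 + 57.6700 + 74.1600 + 33.0000 + 78.4400 = 243.2700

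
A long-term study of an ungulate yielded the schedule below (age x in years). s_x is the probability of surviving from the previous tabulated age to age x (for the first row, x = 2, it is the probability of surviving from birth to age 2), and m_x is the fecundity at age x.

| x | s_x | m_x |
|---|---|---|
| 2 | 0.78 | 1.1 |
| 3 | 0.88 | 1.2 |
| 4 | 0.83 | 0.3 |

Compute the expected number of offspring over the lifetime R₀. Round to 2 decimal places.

1.85

Survivorship from birth: l_x = s_2·s_3·…·s_x.
  l_2 = 0.78000
  l_3 = 0.68640
  l_4 = 0.56971
R₀ = Σ l_x m_x:
  age 2: 0.78000 × 1.1 = 0.8580
  age 3: 0.68640 × 1.2 = 0.8237
  age 4: 0.56971 × 0.3 = 0.1709
R₀ = 0.8580 + 0.8237 + 0.1709 = 1.8526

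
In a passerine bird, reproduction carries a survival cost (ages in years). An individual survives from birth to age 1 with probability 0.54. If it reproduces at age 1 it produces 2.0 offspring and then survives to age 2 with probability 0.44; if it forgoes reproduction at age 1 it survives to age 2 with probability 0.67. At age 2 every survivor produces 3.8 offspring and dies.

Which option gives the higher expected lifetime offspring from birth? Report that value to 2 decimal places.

breed at age 1: R₀ = 0.54 × (2.0 + 0.44 × 3.8) = 0.54 × 3.6720 = 1.9829
delay to age 2: R₀ = 0.54 × (0.67 × 3.8) = 0.54 × 2.5460 = 1.3748
Higher: breed at age 1 (1.9829).

1.98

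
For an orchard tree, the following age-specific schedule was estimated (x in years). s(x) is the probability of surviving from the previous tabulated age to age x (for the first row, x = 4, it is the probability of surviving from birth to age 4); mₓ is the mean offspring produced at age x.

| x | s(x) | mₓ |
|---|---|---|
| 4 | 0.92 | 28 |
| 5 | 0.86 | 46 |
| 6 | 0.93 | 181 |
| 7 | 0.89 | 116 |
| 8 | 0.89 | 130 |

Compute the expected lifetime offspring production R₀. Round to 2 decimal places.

Survivorship from birth: l_x = s_4·s_5·…·s_x.
  l_4 = 0.92000
  l_5 = 0.79120
  l_6 = 0.73582
  l_7 = 0.65488
  l_8 = 0.58284
R₀ = Σ l_x mₓ:
  age 4: 0.92000 × 28 = 25.7600
  age 5: 0.79120 × 46 = 36.3952
  age 6: 0.73582 × 181 = 133.1834
  age 7: 0.65488 × 116 = 75.9661
  age 8: 0.58284 × 130 = 75.7692
R₀ = 25.7600 + 36.3952 + 133.1834 + 75.9661 + 75.7692 = 347.0739

347.07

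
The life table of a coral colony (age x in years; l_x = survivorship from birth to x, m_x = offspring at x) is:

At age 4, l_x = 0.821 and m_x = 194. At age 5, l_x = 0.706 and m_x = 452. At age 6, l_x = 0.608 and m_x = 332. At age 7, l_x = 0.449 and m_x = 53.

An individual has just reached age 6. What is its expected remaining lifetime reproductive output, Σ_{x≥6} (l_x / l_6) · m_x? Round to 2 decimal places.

371.14

l_6 = 0.608. Conditional survival from age 6 to x is l_x / l_6.
  x=6: (0.608/0.608) × 332 = 332.0000
  x=7: (0.449/0.608) × 53 = 39.1398
Sum = 332.0000 + 39.1398 = 371.1398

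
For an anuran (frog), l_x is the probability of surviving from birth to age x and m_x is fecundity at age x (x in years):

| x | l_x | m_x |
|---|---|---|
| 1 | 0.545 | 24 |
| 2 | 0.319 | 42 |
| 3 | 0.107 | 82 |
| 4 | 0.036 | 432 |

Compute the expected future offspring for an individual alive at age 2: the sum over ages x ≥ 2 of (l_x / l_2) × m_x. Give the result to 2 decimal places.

l_2 = 0.319. Conditional survival from age 2 to x is l_x / l_2.
  x=2: (0.319/0.319) × 42 = 42.0000
  x=3: (0.107/0.319) × 82 = 27.5047
  x=4: (0.036/0.319) × 432 = 48.7524
Sum = 42.0000 + 27.5047 + 48.7524 = 118.2571

118.26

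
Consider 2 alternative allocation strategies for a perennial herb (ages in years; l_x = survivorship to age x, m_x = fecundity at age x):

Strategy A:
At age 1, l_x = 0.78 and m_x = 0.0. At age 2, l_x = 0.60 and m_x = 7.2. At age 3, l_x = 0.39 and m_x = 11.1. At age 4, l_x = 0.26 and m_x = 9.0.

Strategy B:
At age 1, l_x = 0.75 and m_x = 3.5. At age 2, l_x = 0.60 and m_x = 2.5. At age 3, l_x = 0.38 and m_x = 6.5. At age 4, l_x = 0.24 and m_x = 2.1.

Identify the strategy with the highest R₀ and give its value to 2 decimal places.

Strategy A: R₀ = 0.78×0.0 + 0.60×7.2 + 0.39×11.1 + 0.26×9.0 = 10.9890
Strategy B: R₀ = 0.75×3.5 + 0.60×2.5 + 0.38×6.5 + 0.24×2.1 = 7.0990
Highest R₀: strategy A with 10.9890.

10.99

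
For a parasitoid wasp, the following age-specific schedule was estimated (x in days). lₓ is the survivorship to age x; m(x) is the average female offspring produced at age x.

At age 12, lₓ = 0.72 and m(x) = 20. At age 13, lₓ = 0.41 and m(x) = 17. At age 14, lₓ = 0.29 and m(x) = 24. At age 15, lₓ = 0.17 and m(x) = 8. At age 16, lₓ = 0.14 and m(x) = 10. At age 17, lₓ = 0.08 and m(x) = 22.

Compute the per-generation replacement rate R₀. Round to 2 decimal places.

R₀ = Σ lₓ m(x):
  age 12: 0.72 × 20 = 14.4000
  age 13: 0.41 × 17 = 6.9700
  age 14: 0.29 × 24 = 6.9600
  age 15: 0.17 × 8 = 1.3600
  age 16: 0.14 × 10 = 1.4000
  age 17: 0.08 × 22 = 1.7600
R₀ = 14.4000 + 6.9700 + 6.9600 + 1.3600 + 1.4000 + 1.7600 = 32.8500

32.85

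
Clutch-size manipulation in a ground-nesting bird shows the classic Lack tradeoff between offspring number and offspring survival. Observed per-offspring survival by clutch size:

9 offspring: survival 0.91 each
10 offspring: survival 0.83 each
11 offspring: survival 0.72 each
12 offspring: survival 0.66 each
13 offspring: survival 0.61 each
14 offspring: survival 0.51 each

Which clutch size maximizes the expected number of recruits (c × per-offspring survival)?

Expected recruits = c × s(c):
  c=9: 9 × 0.91 = 8.190
  c=10: 10 × 0.83 = 8.300
  c=11: 11 × 0.72 = 7.920
  c=12: 12 × 0.66 = 7.920
  c=13: 13 × 0.61 = 7.930
  c=14: 14 × 0.51 = 7.140
Maximum at c = 10 (8.300 recruits).

10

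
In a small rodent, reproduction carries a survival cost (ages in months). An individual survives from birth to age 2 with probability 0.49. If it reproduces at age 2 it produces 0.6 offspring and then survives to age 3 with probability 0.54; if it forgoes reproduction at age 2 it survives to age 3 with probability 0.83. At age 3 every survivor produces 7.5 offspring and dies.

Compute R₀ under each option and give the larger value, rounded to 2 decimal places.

3.05

breed at age 2: R₀ = 0.49 × (0.6 + 0.54 × 7.5) = 0.49 × 4.6500 = 2.2785
delay to age 3: R₀ = 0.49 × (0.83 × 7.5) = 0.49 × 6.2250 = 3.0502
Higher: delay to age 3 (3.0502).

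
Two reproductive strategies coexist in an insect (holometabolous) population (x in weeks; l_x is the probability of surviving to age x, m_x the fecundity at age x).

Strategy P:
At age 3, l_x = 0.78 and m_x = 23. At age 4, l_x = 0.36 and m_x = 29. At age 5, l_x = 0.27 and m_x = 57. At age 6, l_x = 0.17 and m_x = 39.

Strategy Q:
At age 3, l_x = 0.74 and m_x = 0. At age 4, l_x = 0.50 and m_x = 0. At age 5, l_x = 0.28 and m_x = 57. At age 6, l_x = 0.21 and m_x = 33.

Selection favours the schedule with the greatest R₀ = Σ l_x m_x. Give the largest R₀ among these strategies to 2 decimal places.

Strategy P: R₀ = 0.78×23 + 0.36×29 + 0.27×57 + 0.17×39 = 50.4000
Strategy Q: R₀ = 0.74×0 + 0.50×0 + 0.28×57 + 0.21×33 = 22.8900
Highest R₀: strategy P with 50.4000.

50.40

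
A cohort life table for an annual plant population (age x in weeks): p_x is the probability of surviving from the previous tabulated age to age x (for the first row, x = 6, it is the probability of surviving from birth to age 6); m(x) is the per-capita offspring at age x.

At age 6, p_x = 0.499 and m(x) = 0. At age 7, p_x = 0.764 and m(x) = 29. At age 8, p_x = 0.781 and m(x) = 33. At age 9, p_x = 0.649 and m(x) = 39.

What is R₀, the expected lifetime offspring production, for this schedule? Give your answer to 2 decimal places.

28.42

Survivorship from birth: l_x = p_6·p_7·…·p_x.
  l_6 = 0.49900
  l_7 = 0.38124
  l_8 = 0.29775
  l_9 = 0.19324
R₀ = Σ l_x m(x):
  age 6: 0.49900 × 0 = 0.0000
  age 7: 0.38124 × 29 = 11.0560
  age 8: 0.29775 × 33 = 9.8258
  age 9: 0.19324 × 39 = 7.5364
R₀ = 0.0000 + 11.0560 + 9.8258 + 7.5364 = 28.4181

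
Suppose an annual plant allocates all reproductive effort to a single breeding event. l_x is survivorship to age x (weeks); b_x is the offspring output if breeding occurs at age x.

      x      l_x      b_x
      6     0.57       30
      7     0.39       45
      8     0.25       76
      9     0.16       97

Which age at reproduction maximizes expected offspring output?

Expected offspring if breeding at age x = l_x × b_x:
  age 6: 0.57 × 30 = 17.100
  age 7: 0.39 × 45 = 17.550
  age 8: 0.25 × 76 = 19.000
  age 9: 0.16 × 97 = 15.520
Maximum at age 8 (19.000).

8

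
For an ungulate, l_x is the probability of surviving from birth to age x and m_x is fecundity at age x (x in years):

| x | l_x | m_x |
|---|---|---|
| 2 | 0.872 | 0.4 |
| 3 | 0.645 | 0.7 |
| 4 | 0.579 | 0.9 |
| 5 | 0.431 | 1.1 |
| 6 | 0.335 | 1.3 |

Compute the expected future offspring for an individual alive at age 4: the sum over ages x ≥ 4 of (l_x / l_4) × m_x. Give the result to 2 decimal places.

l_4 = 0.579. Conditional survival from age 4 to x is l_x / l_4.
  x=4: (0.579/0.579) × 0.9 = 0.9000
  x=5: (0.431/0.579) × 1.1 = 0.8188
  x=6: (0.335/0.579) × 1.3 = 0.7522
Sum = 0.9000 + 0.8188 + 0.7522 = 2.4710

2.47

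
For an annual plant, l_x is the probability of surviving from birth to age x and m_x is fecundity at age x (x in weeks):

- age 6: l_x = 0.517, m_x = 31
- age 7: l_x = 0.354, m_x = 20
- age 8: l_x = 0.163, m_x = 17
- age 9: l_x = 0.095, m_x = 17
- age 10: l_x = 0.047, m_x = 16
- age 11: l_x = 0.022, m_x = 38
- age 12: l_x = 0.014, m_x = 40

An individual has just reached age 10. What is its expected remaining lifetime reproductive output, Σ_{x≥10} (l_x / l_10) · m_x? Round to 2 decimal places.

l_10 = 0.047. Conditional survival from age 10 to x is l_x / l_10.
  x=10: (0.047/0.047) × 16 = 16.0000
  x=11: (0.022/0.047) × 38 = 17.7872
  x=12: (0.014/0.047) × 40 = 11.9149
Sum = 16.0000 + 17.7872 + 11.9149 = 45.7021

45.70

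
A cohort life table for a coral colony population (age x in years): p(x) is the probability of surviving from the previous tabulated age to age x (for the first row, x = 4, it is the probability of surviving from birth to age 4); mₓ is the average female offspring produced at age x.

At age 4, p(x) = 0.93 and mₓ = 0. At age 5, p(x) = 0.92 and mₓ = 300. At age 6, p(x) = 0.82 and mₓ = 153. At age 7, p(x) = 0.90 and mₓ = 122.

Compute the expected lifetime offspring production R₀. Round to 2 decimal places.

Survivorship from birth: l_x = p_4·p_5·…·p_x.
  l_4 = 0.93000
  l_5 = 0.85560
  l_6 = 0.70159
  l_7 = 0.63143
R₀ = Σ l_x mₓ:
  age 4: 0.93000 × 0 = 0.0000
  age 5: 0.85560 × 300 = 256.6800
  age 6: 0.70159 × 153 = 107.3433
  age 7: 0.63143 × 122 = 77.0345
R₀ = 0.0000 + 256.6800 + 107.3433 + 77.0345 = 441.0577

441.06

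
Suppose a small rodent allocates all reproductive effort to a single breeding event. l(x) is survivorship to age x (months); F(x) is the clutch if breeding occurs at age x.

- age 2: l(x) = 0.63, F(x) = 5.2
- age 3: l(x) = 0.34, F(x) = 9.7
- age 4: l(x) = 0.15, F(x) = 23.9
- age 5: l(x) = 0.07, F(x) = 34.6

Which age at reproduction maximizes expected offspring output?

4

Expected offspring if breeding at age x = l(x) × F(x):
  age 2: 0.63 × 5.2 = 3.276
  age 3: 0.34 × 9.7 = 3.298
  age 4: 0.15 × 23.9 = 3.585
  age 5: 0.07 × 34.6 = 2.422
Maximum at age 4 (3.585).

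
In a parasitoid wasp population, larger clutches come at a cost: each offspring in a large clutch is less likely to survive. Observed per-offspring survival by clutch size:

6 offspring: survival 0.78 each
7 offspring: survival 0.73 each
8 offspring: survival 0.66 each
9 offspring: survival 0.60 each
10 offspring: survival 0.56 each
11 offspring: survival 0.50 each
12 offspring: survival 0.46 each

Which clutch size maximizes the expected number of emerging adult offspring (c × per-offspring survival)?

10

Expected emerging adult offspring = c × s(c):
  c=6: 6 × 0.78 = 4.680
  c=7: 7 × 0.73 = 5.110
  c=8: 8 × 0.66 = 5.280
  c=9: 9 × 0.60 = 5.400
  c=10: 10 × 0.56 = 5.600
  c=11: 11 × 0.50 = 5.500
  c=12: 12 × 0.46 = 5.520
Maximum at c = 10 (5.600 emerging adult offspring).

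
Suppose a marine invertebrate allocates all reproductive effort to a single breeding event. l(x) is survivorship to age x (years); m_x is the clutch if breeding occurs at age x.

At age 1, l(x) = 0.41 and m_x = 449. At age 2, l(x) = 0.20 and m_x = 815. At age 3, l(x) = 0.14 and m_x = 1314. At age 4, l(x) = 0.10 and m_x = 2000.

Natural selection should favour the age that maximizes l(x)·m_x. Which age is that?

4

Expected offspring if breeding at age x = l(x) × m_x:
  age 1: 0.41 × 449 = 184.090
  age 2: 0.20 × 815 = 163.000
  age 3: 0.14 × 1314 = 183.960
  age 4: 0.10 × 2000 = 200.000
Maximum at age 4 (200.000).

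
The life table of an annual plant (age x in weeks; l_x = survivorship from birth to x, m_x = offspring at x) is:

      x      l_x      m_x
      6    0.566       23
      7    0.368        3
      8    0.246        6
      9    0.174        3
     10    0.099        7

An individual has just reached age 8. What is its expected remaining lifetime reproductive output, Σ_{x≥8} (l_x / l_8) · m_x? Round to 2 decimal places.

l_8 = 0.246. Conditional survival from age 8 to x is l_x / l_8.
  x=8: (0.246/0.246) × 6 = 6.0000
  x=9: (0.174/0.246) × 3 = 2.1220
  x=10: (0.099/0.246) × 7 = 2.8171
Sum = 6.0000 + 2.1220 + 2.8171 = 10.9390

10.94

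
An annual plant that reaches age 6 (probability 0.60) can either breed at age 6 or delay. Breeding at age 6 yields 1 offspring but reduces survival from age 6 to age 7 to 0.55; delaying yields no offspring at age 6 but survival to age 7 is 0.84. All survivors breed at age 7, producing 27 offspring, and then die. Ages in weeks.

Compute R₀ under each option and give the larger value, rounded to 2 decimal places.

13.61

breed at age 6: R₀ = 0.60 × (1 + 0.55 × 27) = 0.60 × 15.8500 = 9.5100
delay to age 7: R₀ = 0.60 × (0.84 × 27) = 0.60 × 22.6800 = 13.6080
Higher: delay to age 7 (13.6080).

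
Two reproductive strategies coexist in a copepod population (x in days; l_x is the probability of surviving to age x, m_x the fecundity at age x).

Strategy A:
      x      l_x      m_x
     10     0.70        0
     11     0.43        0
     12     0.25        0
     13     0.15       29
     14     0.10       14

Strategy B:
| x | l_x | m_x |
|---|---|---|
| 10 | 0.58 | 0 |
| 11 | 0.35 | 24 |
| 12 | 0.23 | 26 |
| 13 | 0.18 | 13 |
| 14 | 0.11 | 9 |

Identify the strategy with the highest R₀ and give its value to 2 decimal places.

17.71

Strategy A: R₀ = 0.70×0 + 0.43×0 + 0.25×0 + 0.15×29 + 0.10×14 = 5.7500
Strategy B: R₀ = 0.58×0 + 0.35×24 + 0.23×26 + 0.18×13 + 0.11×9 = 17.7100
Highest R₀: strategy B with 17.7100.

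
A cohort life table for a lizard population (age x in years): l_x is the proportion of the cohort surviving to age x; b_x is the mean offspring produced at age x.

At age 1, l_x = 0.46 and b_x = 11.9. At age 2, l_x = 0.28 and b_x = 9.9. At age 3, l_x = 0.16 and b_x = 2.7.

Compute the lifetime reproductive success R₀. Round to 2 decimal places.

R₀ = Σ l_x b_x:
  age 1: 0.46 × 11.9 = 5.4740
  age 2: 0.28 × 9.9 = 2.7720
  age 3: 0.16 × 2.7 = 0.4320
R₀ = 5.4740 + 2.7720 + 0.4320 = 8.6780

8.68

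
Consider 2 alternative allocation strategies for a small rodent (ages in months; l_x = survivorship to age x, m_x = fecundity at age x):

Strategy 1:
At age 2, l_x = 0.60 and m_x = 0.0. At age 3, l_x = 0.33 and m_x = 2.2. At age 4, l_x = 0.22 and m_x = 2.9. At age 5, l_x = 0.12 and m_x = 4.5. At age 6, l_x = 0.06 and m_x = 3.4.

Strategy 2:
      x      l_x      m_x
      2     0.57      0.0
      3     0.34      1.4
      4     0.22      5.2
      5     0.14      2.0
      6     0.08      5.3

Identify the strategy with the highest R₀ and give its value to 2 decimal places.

Strategy 1: R₀ = 0.60×0.0 + 0.33×2.2 + 0.22×2.9 + 0.12×4.5 + 0.06×3.4 = 2.1080
Strategy 2: R₀ = 0.57×0.0 + 0.34×1.4 + 0.22×5.2 + 0.14×2.0 + 0.08×5.3 = 2.3240
Highest R₀: strategy 2 with 2.3240.

2.32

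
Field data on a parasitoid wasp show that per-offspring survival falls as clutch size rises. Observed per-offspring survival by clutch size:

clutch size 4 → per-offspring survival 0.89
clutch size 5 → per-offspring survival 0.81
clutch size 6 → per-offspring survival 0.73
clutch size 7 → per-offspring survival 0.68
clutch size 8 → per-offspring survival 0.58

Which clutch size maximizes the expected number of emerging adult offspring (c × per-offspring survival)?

7

Expected emerging adult offspring = c × s(c):
  c=4: 4 × 0.89 = 3.560
  c=5: 5 × 0.81 = 4.050
  c=6: 6 × 0.73 = 4.380
  c=7: 7 × 0.68 = 4.760
  c=8: 8 × 0.58 = 4.640
Maximum at c = 7 (4.760 emerging adult offspring).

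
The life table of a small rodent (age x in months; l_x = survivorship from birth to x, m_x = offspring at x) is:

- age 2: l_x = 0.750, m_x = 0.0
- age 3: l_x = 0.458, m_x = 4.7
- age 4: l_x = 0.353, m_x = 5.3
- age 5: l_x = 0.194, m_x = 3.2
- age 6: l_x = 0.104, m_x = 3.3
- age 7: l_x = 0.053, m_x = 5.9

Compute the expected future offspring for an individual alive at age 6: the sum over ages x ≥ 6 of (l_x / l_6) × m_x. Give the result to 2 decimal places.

l_6 = 0.104. Conditional survival from age 6 to x is l_x / l_6.
  x=6: (0.104/0.104) × 3.3 = 3.3000
  x=7: (0.053/0.104) × 5.9 = 3.0067
Sum = 3.3000 + 3.0067 = 6.3067

6.31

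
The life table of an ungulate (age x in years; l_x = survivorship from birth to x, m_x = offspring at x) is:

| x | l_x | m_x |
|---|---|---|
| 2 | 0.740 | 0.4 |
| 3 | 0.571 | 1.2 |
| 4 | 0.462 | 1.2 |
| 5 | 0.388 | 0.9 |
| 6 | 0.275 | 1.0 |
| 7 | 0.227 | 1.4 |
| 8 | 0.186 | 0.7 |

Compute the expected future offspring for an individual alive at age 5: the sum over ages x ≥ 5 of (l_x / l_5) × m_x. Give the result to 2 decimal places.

l_5 = 0.388. Conditional survival from age 5 to x is l_x / l_5.
  x=5: (0.388/0.388) × 0.9 = 0.9000
  x=6: (0.275/0.388) × 1.0 = 0.7088
  x=7: (0.227/0.388) × 1.4 = 0.8191
  x=8: (0.186/0.388) × 0.7 = 0.3356
Sum = 0.9000 + 0.7088 + 0.8191 + 0.3356 = 2.7634

2.76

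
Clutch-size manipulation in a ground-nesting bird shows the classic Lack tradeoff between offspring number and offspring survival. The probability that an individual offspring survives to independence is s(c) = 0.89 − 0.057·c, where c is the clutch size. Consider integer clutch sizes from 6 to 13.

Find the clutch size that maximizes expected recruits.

8

Expected recruits = c × s(c):
  c=6: 6 × 0.548 = 3.288
  c=7: 7 × 0.491 = 3.437
  c=8: 8 × 0.434 = 3.472
  c=9: 9 × 0.377 = 3.393
  c=10: 10 × 0.320 = 3.200
  c=11: 11 × 0.263 = 2.893
  c=12: 12 × 0.206 = 2.472
  c=13: 13 × 0.149 = 1.937
Maximum at c = 8 (3.472 recruits).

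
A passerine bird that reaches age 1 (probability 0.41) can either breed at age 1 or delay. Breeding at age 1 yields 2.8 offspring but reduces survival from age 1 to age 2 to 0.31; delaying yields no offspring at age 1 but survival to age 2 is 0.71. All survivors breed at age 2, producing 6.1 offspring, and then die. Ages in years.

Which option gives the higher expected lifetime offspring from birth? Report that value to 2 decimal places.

1.92

breed at age 1: R₀ = 0.41 × (2.8 + 0.31 × 6.1) = 0.41 × 4.6910 = 1.9233
delay to age 2: R₀ = 0.41 × (0.71 × 6.1) = 0.41 × 4.3310 = 1.7757
Higher: breed at age 1 (1.9233).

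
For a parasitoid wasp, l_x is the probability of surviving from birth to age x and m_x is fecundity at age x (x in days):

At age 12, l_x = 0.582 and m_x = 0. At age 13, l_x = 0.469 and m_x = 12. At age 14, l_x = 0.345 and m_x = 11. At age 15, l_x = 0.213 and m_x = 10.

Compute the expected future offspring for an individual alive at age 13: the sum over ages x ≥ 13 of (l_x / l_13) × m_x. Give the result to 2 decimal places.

l_13 = 0.469. Conditional survival from age 13 to x is l_x / l_13.
  x=13: (0.469/0.469) × 12 = 12.0000
  x=14: (0.345/0.469) × 11 = 8.0917
  x=15: (0.213/0.469) × 10 = 4.5416
Sum = 12.0000 + 8.0917 + 4.5416 = 24.6333

24.63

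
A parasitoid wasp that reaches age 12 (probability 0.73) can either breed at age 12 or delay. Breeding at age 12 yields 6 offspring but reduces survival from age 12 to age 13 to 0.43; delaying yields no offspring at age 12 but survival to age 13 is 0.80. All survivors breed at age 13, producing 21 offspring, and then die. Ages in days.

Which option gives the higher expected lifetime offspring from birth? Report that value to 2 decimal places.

12.26

breed at age 12: R₀ = 0.73 × (6 + 0.43 × 21) = 0.73 × 15.0300 = 10.9719
delay to age 13: R₀ = 0.73 × (0.80 × 21) = 0.73 × 16.8000 = 12.2640
Higher: delay to age 13 (12.2640).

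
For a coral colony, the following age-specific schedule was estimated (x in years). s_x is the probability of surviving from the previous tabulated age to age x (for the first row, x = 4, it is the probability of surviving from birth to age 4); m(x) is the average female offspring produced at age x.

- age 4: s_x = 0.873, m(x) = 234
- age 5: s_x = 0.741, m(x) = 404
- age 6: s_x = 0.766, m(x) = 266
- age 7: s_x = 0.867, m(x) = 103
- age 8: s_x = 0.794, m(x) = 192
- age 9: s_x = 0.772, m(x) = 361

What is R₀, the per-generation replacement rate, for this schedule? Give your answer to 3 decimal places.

802.246

Survivorship from birth: l_x = s_4·s_5·…·s_x.
  l_4 = 0.87300
  l_5 = 0.64689
  l_6 = 0.49552
  l_7 = 0.42962
  l_8 = 0.34112
  l_9 = 0.26334
R₀ = Σ l_x m(x):
  age 4: 0.87300 × 234 = 204.2820
  age 5: 0.64689 × 404 = 261.3436
  age 6: 0.49552 × 266 = 131.8083
  age 7: 0.42962 × 103 = 44.2509
  age 8: 0.34112 × 192 = 65.4950
  age 9: 0.26334 × 361 = 95.0657
R₀ = 204.2820 + 261.3436 + 131.8083 + 44.2509 + 65.4950 + 95.0657 = 802.2455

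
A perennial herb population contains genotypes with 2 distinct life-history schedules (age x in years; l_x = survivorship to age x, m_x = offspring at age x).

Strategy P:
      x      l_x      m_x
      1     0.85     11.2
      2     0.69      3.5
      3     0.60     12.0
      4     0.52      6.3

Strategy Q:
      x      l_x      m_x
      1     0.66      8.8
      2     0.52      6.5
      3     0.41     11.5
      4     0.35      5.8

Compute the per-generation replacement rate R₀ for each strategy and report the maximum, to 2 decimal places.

22.41

Strategy P: R₀ = 0.85×11.2 + 0.69×3.5 + 0.60×12.0 + 0.52×6.3 = 22.4110
Strategy Q: R₀ = 0.66×8.8 + 0.52×6.5 + 0.41×11.5 + 0.35×5.8 = 15.9330
Highest R₀: strategy P with 22.4110.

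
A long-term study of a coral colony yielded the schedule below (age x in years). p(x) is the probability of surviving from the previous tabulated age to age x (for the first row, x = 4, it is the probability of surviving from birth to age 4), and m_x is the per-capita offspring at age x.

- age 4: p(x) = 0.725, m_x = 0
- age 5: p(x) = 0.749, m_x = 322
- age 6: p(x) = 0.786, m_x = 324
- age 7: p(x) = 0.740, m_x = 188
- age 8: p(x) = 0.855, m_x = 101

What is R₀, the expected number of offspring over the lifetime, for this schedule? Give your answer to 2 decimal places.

Survivorship from birth: l_x = p_4·p_5·…·p_x.
  l_4 = 0.72500
  l_5 = 0.54302
  l_6 = 0.42682
  l_7 = 0.31585
  l_8 = 0.27005
R₀ = Σ l_x m_x:
  age 4: 0.72500 × 0 = 0.0000
  age 5: 0.54302 × 322 = 174.8524
  age 6: 0.42682 × 324 = 138.2897
  age 7: 0.31585 × 188 = 59.3798
  age 8: 0.27005 × 101 = 27.2751
R₀ = 0.0000 + 174.8524 + 138.2897 + 59.3798 + 27.2751 = 399.7970

399.80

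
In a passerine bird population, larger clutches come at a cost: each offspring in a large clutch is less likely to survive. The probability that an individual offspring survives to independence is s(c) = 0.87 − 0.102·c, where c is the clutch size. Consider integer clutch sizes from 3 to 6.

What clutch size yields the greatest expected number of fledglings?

Expected fledglings = c × s(c):
  c=3: 3 × 0.564 = 1.692
  c=4: 4 × 0.462 = 1.848
  c=5: 5 × 0.360 = 1.800
  c=6: 6 × 0.258 = 1.548
Maximum at c = 4 (1.848 fledglings).

4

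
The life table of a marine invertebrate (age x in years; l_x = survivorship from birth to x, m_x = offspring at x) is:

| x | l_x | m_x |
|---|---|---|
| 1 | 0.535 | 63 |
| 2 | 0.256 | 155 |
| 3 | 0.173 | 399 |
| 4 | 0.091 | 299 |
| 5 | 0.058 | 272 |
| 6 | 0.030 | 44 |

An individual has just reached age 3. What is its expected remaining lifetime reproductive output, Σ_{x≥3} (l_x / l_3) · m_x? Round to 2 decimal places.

655.10

l_3 = 0.173. Conditional survival from age 3 to x is l_x / l_3.
  x=3: (0.173/0.173) × 399 = 399.0000
  x=4: (0.091/0.173) × 299 = 157.2775
  x=5: (0.058/0.173) × 272 = 91.1908
  x=6: (0.030/0.173) × 44 = 7.6301
Sum = 399.0000 + 157.2775 + 91.1908 + 7.6301 = 655.0983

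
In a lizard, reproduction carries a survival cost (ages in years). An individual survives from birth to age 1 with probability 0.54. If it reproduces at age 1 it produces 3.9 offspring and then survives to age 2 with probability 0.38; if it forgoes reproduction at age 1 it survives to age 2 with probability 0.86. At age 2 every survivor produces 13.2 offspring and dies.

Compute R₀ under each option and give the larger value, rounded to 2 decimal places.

6.13

breed at age 1: R₀ = 0.54 × (3.9 + 0.38 × 13.2) = 0.54 × 8.9160 = 4.8146
delay to age 2: R₀ = 0.54 × (0.86 × 13.2) = 0.54 × 11.3520 = 6.1301
Higher: delay to age 2 (6.1301).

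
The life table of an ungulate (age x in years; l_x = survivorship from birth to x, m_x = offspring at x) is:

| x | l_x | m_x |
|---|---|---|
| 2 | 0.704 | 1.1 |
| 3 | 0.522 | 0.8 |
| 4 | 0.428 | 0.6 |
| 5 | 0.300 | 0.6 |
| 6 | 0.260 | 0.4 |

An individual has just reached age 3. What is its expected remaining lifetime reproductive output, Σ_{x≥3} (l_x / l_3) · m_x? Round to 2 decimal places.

1.84

l_3 = 0.522. Conditional survival from age 3 to x is l_x / l_3.
  x=3: (0.522/0.522) × 0.8 = 0.8000
  x=4: (0.428/0.522) × 0.6 = 0.4920
  x=5: (0.300/0.522) × 0.6 = 0.3448
  x=6: (0.260/0.522) × 0.4 = 0.1992
Sum = 0.8000 + 0.4920 + 0.3448 + 0.1992 = 1.8360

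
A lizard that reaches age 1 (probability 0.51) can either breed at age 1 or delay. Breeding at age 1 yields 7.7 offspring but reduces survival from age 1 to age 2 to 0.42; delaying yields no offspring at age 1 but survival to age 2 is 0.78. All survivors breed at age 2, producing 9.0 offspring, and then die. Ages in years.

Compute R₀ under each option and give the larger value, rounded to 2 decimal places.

5.85

breed at age 1: R₀ = 0.51 × (7.7 + 0.42 × 9.0) = 0.51 × 11.4800 = 5.8548
delay to age 2: R₀ = 0.51 × (0.78 × 9.0) = 0.51 × 7.0200 = 3.5802
Higher: breed at age 1 (5.8548).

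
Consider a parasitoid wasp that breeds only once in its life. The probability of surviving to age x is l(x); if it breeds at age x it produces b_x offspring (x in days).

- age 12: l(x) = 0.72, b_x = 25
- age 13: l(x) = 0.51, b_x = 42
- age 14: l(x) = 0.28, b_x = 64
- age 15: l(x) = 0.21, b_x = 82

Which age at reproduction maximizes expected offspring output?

Expected offspring if breeding at age x = l(x) × b_x:
  age 12: 0.72 × 25 = 18.000
  age 13: 0.51 × 42 = 21.420
  age 14: 0.28 × 64 = 17.920
  age 15: 0.21 × 82 = 17.220
Maximum at age 13 (21.420).

13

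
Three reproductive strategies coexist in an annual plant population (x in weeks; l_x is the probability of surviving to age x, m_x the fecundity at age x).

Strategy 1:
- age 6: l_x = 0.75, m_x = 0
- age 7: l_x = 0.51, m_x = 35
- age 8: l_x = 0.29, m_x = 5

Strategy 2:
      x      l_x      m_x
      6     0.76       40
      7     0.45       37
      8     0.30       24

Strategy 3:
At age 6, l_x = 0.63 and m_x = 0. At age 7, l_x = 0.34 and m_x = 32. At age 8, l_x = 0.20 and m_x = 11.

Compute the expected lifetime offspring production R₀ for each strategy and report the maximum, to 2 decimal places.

54.25

Strategy 1: R₀ = 0.75×0 + 0.51×35 + 0.29×5 = 19.3000
Strategy 2: R₀ = 0.76×40 + 0.45×37 + 0.30×24 = 54.2500
Strategy 3: R₀ = 0.63×0 + 0.34×32 + 0.20×11 = 13.0800
Highest R₀: strategy 2 with 54.2500.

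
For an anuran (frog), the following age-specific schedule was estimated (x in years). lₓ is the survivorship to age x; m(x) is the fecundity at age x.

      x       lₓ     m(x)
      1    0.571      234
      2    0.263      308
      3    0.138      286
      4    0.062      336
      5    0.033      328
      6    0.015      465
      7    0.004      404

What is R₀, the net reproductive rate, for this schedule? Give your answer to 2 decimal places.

294.33

R₀ = Σ lₓ m(x):
  age 1: 0.571 × 234 = 133.6140
  age 2: 0.263 × 308 = 81.0040
  age 3: 0.138 × 286 = 39.4680
  age 4: 0.062 × 336 = 20.8320
  age 5: 0.033 × 328 = 10.8240
  age 6: 0.015 × 465 = 6.9750
  age 7: 0.004 × 404 = 1.6160
R₀ = 133.6140 + 81.0040 + 39.4680 + 20.8320 + 10.8240 + 6.9750 + 1.6160 = 294.3330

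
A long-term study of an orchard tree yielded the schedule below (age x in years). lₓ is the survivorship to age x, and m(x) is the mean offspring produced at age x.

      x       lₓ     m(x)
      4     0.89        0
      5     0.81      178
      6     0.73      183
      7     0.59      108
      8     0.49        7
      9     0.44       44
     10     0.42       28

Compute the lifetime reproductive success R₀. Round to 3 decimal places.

R₀ = Σ lₓ m(x):
  age 4: 0.89 × 0 = 0.0000
  age 5: 0.81 × 178 = 144.1800
  age 6: 0.73 × 183 = 133.5900
  age 7: 0.59 × 108 = 63.7200
  age 8: 0.49 × 7 = 3.4300
  age 9: 0.44 × 44 = 19.3600
  age 10: 0.42 × 28 = 11.7600
R₀ = 0.0000 + 144.1800 + 133.5900 + 63.7200 + 3.4300 + 19.3600 + 11.7600 = 376.0400

376.040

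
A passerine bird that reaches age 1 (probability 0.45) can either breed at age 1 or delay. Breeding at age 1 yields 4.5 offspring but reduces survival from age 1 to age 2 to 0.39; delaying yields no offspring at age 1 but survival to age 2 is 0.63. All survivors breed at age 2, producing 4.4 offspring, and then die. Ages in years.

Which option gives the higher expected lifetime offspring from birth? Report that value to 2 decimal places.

2.80

breed at age 1: R₀ = 0.45 × (4.5 + 0.39 × 4.4) = 0.45 × 6.2160 = 2.7972
delay to age 2: R₀ = 0.45 × (0.63 × 4.4) = 0.45 × 2.7720 = 1.2474
Higher: breed at age 1 (2.7972).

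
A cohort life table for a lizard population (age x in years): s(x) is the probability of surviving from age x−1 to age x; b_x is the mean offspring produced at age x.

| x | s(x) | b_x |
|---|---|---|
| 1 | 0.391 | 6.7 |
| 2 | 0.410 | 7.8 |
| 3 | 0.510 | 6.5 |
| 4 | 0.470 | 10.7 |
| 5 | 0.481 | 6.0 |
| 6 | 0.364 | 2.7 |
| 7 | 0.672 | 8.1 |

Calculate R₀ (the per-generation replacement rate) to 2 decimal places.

4.98

Survivorship from birth: l_x = s_1·s_2·…·s_x.
  l_1 = 0.39100
  l_2 = 0.16031
  l_3 = 0.08176
  l_4 = 0.03843
  l_5 = 0.01848
  l_6 = 0.00673
  l_7 = 0.00452
R₀ = Σ l_x b_x:
  age 1: 0.39100 × 6.7 = 2.6197
  age 2: 0.16031 × 7.8 = 1.2504
  age 3: 0.08176 × 6.5 = 0.5314
  age 4: 0.03843 × 10.7 = 0.4112
  age 5: 0.01848 × 6.0 = 0.1109
  age 6: 0.00673 × 2.7 = 0.0182
  age 7: 0.00452 × 8.1 = 0.0366
R₀ = 2.6197 + 1.2504 + 0.5314 + 0.4112 + 0.1109 + 0.0182 + 0.0366 = 4.9784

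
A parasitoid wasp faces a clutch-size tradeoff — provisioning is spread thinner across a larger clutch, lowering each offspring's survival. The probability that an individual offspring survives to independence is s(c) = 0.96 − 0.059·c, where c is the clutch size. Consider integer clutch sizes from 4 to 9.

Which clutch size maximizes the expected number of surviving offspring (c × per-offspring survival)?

8

Expected surviving offspring = c × s(c):
  c=4: 4 × 0.724 = 2.896
  c=5: 5 × 0.665 = 3.325
  c=6: 6 × 0.606 = 3.636
  c=7: 7 × 0.547 = 3.829
  c=8: 8 × 0.488 = 3.904
  c=9: 9 × 0.429 = 3.861
Maximum at c = 8 (3.904 surviving offspring).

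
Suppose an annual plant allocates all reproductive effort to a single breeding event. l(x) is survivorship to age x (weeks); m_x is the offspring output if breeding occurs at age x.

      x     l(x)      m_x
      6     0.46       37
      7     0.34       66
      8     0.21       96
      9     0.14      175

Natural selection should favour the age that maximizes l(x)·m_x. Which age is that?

Expected offspring if breeding at age x = l(x) × m_x:
  age 6: 0.46 × 37 = 17.020
  age 7: 0.34 × 66 = 22.440
  age 8: 0.21 × 96 = 20.160
  age 9: 0.14 × 175 = 24.500
Maximum at age 9 (24.500).

9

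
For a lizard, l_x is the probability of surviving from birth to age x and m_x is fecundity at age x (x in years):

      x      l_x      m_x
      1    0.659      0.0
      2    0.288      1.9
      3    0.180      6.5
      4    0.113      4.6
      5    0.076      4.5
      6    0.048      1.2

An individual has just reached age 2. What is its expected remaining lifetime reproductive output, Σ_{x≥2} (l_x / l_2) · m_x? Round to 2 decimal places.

9.15

l_2 = 0.288. Conditional survival from age 2 to x is l_x / l_2.
  x=2: (0.288/0.288) × 1.9 = 1.9000
  x=3: (0.180/0.288) × 6.5 = 4.0625
  x=4: (0.113/0.288) × 4.6 = 1.8049
  x=5: (0.076/0.288) × 4.5 = 1.1875
  x=6: (0.048/0.288) × 1.2 = 0.2000
Sum = 1.9000 + 4.0625 + 1.8049 + 1.1875 + 0.2000 = 9.1549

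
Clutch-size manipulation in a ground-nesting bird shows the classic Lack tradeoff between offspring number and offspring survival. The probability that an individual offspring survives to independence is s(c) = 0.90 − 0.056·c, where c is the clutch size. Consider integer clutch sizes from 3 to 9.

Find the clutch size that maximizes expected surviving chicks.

8

Expected surviving chicks = c × s(c):
  c=3: 3 × 0.732 = 2.196
  c=4: 4 × 0.676 = 2.704
  c=5: 5 × 0.620 = 3.100
  c=6: 6 × 0.564 = 3.384
  c=7: 7 × 0.508 = 3.556
  c=8: 8 × 0.452 = 3.616
  c=9: 9 × 0.396 = 3.564
Maximum at c = 8 (3.616 surviving chicks).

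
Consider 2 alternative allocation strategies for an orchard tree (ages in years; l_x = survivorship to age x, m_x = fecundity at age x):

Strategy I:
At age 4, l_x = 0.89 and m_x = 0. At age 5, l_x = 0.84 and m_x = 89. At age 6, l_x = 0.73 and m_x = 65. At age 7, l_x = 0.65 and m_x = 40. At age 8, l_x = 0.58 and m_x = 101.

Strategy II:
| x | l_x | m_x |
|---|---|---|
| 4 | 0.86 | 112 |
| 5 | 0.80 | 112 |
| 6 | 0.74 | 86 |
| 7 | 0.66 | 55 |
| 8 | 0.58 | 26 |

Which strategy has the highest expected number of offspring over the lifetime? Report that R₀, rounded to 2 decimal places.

Strategy I: R₀ = 0.89×0 + 0.84×89 + 0.73×65 + 0.65×40 + 0.58×101 = 206.7900
Strategy II: R₀ = 0.86×112 + 0.80×112 + 0.74×86 + 0.66×55 + 0.58×26 = 300.9400
Highest R₀: strategy II with 300.9400.

300.94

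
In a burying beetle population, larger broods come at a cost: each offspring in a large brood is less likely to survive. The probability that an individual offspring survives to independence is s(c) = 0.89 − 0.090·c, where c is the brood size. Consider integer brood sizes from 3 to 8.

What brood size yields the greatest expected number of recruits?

Expected recruits = c × s(c):
  c=3: 3 × 0.620 = 1.860
  c=4: 4 × 0.530 = 2.120
  c=5: 5 × 0.440 = 2.200
  c=6: 6 × 0.350 = 2.100
  c=7: 7 × 0.260 = 1.820
  c=8: 8 × 0.170 = 1.360
Maximum at c = 5 (2.200 recruits).

5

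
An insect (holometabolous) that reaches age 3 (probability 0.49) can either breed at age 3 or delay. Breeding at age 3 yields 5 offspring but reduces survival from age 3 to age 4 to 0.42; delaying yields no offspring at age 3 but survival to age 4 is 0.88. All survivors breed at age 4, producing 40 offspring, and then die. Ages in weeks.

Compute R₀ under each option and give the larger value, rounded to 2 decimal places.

17.25

breed at age 3: R₀ = 0.49 × (5 + 0.42 × 40) = 0.49 × 21.8000 = 10.6820
delay to age 4: R₀ = 0.49 × (0.88 × 40) = 0.49 × 35.2000 = 17.2480
Higher: delay to age 4 (17.2480).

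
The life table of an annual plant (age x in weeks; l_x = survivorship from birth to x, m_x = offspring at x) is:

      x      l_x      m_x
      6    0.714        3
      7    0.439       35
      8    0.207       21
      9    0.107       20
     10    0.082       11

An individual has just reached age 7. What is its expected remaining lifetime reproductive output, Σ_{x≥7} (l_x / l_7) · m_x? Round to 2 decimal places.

51.83

l_7 = 0.439. Conditional survival from age 7 to x is l_x / l_7.
  x=7: (0.439/0.439) × 35 = 35.0000
  x=8: (0.207/0.439) × 21 = 9.9021
  x=9: (0.107/0.439) × 20 = 4.8747
  x=10: (0.082/0.439) × 11 = 2.0547
Sum = 35.0000 + 9.9021 + 4.8747 + 2.0547 = 51.8314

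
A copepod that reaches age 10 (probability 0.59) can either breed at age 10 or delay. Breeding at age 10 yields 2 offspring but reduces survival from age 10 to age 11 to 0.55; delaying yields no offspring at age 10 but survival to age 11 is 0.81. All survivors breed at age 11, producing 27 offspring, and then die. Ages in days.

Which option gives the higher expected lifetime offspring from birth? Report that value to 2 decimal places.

breed at age 10: R₀ = 0.59 × (2 + 0.55 × 27) = 0.59 × 16.8500 = 9.9415
delay to age 11: R₀ = 0.59 × (0.81 × 27) = 0.59 × 21.8700 = 12.9033
Higher: delay to age 11 (12.9033).

12.90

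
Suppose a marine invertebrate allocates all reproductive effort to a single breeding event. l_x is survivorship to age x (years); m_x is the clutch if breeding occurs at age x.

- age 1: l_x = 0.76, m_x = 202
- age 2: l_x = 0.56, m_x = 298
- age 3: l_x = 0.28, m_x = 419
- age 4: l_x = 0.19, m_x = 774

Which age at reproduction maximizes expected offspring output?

2

Expected offspring if breeding at age x = l_x × m_x:
  age 1: 0.76 × 202 = 153.520
  age 2: 0.56 × 298 = 166.880
  age 3: 0.28 × 419 = 117.320
  age 4: 0.19 × 774 = 147.060
Maximum at age 2 (166.880).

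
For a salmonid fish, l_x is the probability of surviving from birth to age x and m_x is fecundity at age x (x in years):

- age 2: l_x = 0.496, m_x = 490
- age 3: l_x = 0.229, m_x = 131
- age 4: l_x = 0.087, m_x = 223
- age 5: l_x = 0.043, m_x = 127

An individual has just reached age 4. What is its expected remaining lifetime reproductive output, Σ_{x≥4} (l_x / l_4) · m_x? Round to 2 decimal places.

285.77

l_4 = 0.087. Conditional survival from age 4 to x is l_x / l_4.
  x=4: (0.087/0.087) × 223 = 223.0000
  x=5: (0.043/0.087) × 127 = 62.7701
Sum = 223.0000 + 62.7701 = 285.7701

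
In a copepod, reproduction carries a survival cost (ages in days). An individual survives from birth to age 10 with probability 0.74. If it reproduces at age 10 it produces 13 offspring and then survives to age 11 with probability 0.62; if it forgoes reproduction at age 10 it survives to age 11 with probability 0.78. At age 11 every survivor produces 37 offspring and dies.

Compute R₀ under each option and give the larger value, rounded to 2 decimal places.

26.60

breed at age 10: R₀ = 0.74 × (13 + 0.62 × 37) = 0.74 × 35.9400 = 26.5956
delay to age 11: R₀ = 0.74 × (0.78 × 37) = 0.74 × 28.8600 = 21.3564
Higher: breed at age 10 (26.5956).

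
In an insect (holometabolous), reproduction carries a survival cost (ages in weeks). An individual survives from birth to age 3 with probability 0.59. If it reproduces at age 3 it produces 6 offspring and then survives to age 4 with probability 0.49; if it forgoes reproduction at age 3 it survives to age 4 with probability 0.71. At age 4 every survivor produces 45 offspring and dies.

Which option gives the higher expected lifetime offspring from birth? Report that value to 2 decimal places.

breed at age 3: R₀ = 0.59 × (6 + 0.49 × 45) = 0.59 × 28.0500 = 16.5495
delay to age 4: R₀ = 0.59 × (0.71 × 45) = 0.59 × 31.9500 = 18.8505
Higher: delay to age 4 (18.8505).

18.85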